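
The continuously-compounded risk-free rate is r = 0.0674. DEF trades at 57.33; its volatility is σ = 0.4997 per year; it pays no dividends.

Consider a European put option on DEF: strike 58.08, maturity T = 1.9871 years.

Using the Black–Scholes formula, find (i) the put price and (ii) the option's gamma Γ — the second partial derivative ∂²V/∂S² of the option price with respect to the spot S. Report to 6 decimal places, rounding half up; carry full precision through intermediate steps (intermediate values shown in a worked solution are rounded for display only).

price = 11.829152
Γ = 0.008612

σ√T = 0.4997·√1.9871 = 0.704400
d₁ = (ln(S/K) + (r+σ²/2)T) / (σ√T) = (ln(57.33/58.08) + (0.0674+0.4997²/2)·1.9871) / 0.704400 = (-0.012997 + 0.382020) / 0.704400 = 0.523883
d₂ = d₁ − σ√T = 0.523883 − 0.704400 = -0.180517
e^{−rT} = 0.874651
N(−d₁) = 0.300180,  N(−d₂) = 0.571627
Put price V = K·e^{−rT}·N(−d₂) − S·N(−d₁) = 29.038478 − 17.209326 = 11.829152
φ(d₁) = (1/√(2π))·e^{−d₁²/2} = 0.347787
Γ = φ(d₁) / (S·σ·√T) = 0.008612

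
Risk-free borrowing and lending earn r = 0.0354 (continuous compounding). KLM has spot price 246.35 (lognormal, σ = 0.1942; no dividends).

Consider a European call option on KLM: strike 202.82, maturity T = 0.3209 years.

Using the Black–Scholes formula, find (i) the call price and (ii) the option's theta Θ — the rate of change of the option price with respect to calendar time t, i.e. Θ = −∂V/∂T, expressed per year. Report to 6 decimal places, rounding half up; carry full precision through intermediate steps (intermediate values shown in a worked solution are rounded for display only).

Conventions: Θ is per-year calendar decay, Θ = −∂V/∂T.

σ√T = 0.1942·√0.3209 = 0.110010
d₁ = (ln(S/K) + (r+σ²/2)T) / (σ√T) = (ln(246.35/202.82) + (0.0354+0.1942²/2)·0.3209) / 0.110010 = (0.194434 + 0.017411) / 0.110010 = 1.925684
d₂ = d₁ − σ√T = 1.925684 − 0.110010 = 1.815673
e^{−rT} = 0.988704
N(d₁) = 0.972928,  N(d₂) = 0.965290
Call price V = S·N(d₁) − K·e^{−rT}·N(d₂) = 239.680830 − 193.568618 = 46.112211
φ(d₁) = (1/√(2π))·e^{−d₁²/2} = 0.062470
Θ = −S·φ(d₁)·σ/(2√T) − r·K·e^{−rT}·N(d₂) = −2.637904 − 6.852329 = -9.490233

price = 46.112211
Θ = -9.490233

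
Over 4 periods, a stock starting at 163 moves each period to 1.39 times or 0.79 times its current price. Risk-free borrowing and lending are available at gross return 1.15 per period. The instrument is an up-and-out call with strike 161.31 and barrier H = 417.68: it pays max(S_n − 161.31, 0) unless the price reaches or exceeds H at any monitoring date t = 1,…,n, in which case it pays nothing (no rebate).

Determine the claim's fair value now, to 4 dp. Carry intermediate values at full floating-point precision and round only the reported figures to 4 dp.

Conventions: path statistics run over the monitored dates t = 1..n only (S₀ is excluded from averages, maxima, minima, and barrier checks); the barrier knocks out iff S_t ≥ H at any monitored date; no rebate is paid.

Set p* = 0.6000 (from d < R < u); the path-dependent value is the discounted p*-expectation over all price paths.
Enumerate all 2^4 = 16 price paths (U = up ×1.39, D = down ×0.79); each path with k up-moves has probability p*^k·(1−p*)^(4−k).
DDDD: M=128.7700, payoff=0.0000, prob=0.025600
UDDD: M=226.5700, payoff=0.0000, prob=0.038400
DUDD: M=178.9903, payoff=0.0000, prob=0.038400
UUDD: M=314.9323, payoff=35.2392, prob=0.057600
DDUD: M=141.4023, payoff=0.0000, prob=0.038400
UDUD: M=248.7965, payoff=35.2392, prob=0.057600
DUUD: M=248.7965, payoff=35.2392, prob=0.057600
UUUD: M=437.7559, payoff=0.0000, prob=0.086400
DDDU: M=128.7700, payoff=0.0000, prob=0.038400
UDDU: M=226.5700, payoff=35.2392, prob=0.057600
DUDU: M=196.5492, payoff=35.2392, prob=0.057600
UUDU: M=345.8272, payoff=184.5172, prob=0.086400
DDUU: M=196.5492, payoff=35.2392, prob=0.057600
UDUU: M=345.8272, payoff=184.5172, prob=0.086400
DUUU: M=345.8272, payoff=184.5172, prob=0.086400
UUUU: M=608.4807, payoff=0.0000, prob=0.129600
Price = Σ prob·payoff / R^4 = 60.005532 / 1.749006 = 34.3084

price = 34.3084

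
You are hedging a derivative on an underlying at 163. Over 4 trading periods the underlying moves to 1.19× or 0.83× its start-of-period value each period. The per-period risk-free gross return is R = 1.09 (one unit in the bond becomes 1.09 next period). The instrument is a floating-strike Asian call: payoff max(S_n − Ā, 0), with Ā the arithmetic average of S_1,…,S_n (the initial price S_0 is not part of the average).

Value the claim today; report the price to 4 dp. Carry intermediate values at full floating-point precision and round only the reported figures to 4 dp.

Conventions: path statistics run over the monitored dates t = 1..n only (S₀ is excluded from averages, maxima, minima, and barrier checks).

price = 21.9988

No-arbitrage gives p* = (R−d)/(u−d) = 0.7222: enumerate every path, weight its payoff by its p*-probability, and discount by R^4.
Enumerate all 2^4 = 16 price paths (U = up ×1.19, D = down ×0.83); each path with k up-moves has probability p*^k·(1−p*)^(4−k).
DDDD: Ā=104.5348, payoff=0.0000, prob=0.005954
UDDD: Ā=149.8751, payoff=0.0000, prob=0.015480
DUDD: Ā=135.2051, payoff=0.0000, prob=0.015480
UUDD: Ā=193.8483, payoff=0.0000, prob=0.040247
DDUD: Ā=123.0290, payoff=0.0000, prob=0.015480
UDUD: Ā=176.3910, payoff=0.0000, prob=0.040247
DUUD: Ā=161.7210, payoff=0.0000, prob=0.040247
UUUD: Ā=231.8651, payoff=0.0000, prob=0.104643
DDDU: Ā=112.9229, payoff=0.0000, prob=0.015480
UDDU: Ā=161.9015, payoff=0.0000, prob=0.040247
DUDU: Ā=147.2315, payoff=11.7834, prob=0.040247
UUDU: Ā=211.0909, payoff=16.8943, prob=0.104643
DDUU: Ā=135.0554, payoff=23.9595, prob=0.040247
UDUU: Ā=193.6336, payoff=34.3516, prob=0.104643
DUUU: Ā=178.9636, payoff=49.0216, prob=0.104643
UUUU: Ā=256.5864, payoff=70.2839, prob=0.272072
Price = Σ prob·payoff / R^4 = 31.053093 / 1.411582 = 21.9988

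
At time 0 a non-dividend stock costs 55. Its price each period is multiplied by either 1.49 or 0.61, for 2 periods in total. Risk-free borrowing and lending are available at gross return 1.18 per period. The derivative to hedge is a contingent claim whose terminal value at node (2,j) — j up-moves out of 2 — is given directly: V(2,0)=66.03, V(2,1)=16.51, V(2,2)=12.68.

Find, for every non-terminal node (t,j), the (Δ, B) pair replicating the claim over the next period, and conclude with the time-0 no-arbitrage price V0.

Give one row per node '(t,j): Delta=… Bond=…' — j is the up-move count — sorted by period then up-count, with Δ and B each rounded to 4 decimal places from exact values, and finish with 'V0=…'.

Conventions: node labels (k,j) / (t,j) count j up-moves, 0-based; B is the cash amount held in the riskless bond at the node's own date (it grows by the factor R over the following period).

Under the risk-neutral measure, an up-move has probability p* = (R−d)/(u−d) = 0.6477 and values discount at R = 1.18.
Terminal payoffs: V(2,0)=66.0300, V(2,1)=16.5100, V(2,2)=12.6800
(1,0): S=33.5500. Δ = (V_up−V_dn)/(S_up−S_dn) = (16.5100−66.0300)/(49.9895−20.4655) = -1.6773. V = [p*·16.5100 + (1−p*)·66.0300]/1.18 = 28.7750. B = V − Δ·S = 85.0478.
(1,1): S=81.9500. Δ = (V_up−V_dn)/(S_up−S_dn) = (12.6800−16.5100)/(122.1055−49.9895) = -0.0531. V = [p*·12.6800 + (1−p*)·16.5100]/1.18 = 11.8892. B = V − Δ·S = 16.2414.
(0,0): S=55.0000. Δ = (V_up−V_dn)/(S_up−S_dn) = (11.8892−28.7750)/(81.9500−33.5500) = -0.3489. V = [p*·11.8892 + (1−p*)·28.7750]/1.18 = 15.1166. B = V − Δ·S = 34.3051.
Verification: the root portfolio costs Δ(0,0)·S0 + B(0,0) = 15.1166, matching V0.

(0,0): Delta=-0.3489 Bond=34.3051
(1,0): Delta=-1.6773 Bond=85.0478
(1,1): Delta=-0.0531 Bond=16.2414
V0=15.1166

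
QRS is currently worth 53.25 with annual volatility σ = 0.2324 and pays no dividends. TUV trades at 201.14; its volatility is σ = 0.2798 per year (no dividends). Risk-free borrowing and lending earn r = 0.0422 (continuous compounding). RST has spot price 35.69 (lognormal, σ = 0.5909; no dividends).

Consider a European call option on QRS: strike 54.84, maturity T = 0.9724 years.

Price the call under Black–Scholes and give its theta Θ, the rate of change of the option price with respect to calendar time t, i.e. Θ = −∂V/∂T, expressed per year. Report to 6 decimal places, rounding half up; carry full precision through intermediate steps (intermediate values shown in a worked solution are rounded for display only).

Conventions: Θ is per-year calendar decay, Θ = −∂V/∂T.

price = 5.143332
Θ = -3.523359

σ√T = 0.2324·√0.9724 = 0.229170
d₁ = (ln(S/K) + (r+σ²/2)T) / (σ√T) = (ln(53.25/54.84) + (0.0422+0.2324²/2)·0.9724) / 0.229170 = (-0.029422 + 0.067295) / 0.229170 = 0.165260
d₂ = d₁ − σ√T = 0.165260 − 0.229170 = -0.063910
e^{−rT} = 0.959795
N(d₁) = 0.565630,  N(d₂) = 0.474521
Call price V = S·N(d₁) − K·e^{−rT}·N(d₂) = 30.119821 − 24.976489 = 5.143332
φ(d₁) = (1/√(2π))·e^{−d₁²/2} = 0.393532
Θ = −S·φ(d₁)·σ/(2√T) − r·K·e^{−rT}·N(d₂) = −2.469351 − 1.054008 = -3.523359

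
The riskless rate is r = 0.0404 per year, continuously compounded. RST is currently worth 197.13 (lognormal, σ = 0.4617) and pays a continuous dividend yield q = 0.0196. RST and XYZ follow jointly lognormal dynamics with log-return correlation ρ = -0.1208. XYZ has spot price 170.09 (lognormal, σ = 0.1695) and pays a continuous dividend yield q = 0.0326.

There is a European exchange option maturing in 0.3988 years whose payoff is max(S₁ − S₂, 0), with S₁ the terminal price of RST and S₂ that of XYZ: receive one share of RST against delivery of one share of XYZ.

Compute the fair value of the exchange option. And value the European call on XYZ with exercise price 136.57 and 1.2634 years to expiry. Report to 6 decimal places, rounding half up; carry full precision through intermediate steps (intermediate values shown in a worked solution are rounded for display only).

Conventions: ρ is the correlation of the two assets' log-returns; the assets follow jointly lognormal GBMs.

σ_eff = √(σ₁² + σ₂² − 2ρσ₁σ₂) = √(0.4617² + 0.1695² − 2·-0.1208·0.4617·0.1695) = 0.510690
d₁ = (ln(S₁/S₂) + (q₂ − q₁ + σ_eff²/2)T) / (σ_eff√T) = (ln(197.13/170.09) + (0.0326 − 0.0196 + 0.130402)·0.3988) / 0.322504 = 0.634797
d₂ = d₁ − σ_eff√T = 0.634797 − 0.322504 = 0.312293
N(d₁) = 0.737220,  N(d₂) = 0.622591
V = S₁·e^{−q₁T}·N(d₁) − S₂·e^{−q₂T}·N(d₂) = 144.196567 − 104.528681 = 39.667886
[vanilla: XYZ call K=136.57]
σ√T = 0.1695·√1.2634 = 0.190520
d₁ = (ln(S/K) + (r−q+σ²/2)T) / (σ√T) = (ln(170.09/136.57) + (0.0404−0.0326+0.1695²/2)·1.2634) / 0.190520 = (0.219490 + 0.028003) / 0.190520 = 1.299045
d₂ = d₁ − σ√T = 1.299045 − 0.190520 = 1.108525
e^{−rT} = 0.950239
e^{−qT} = 0.959650
N(d₁) = 0.903036,  N(d₂) = 0.866182
price = S·e^{−qT}·N(d₁) − K·e^{−rT}·N(d₂) = 147.399673 − 112.408131 = 34.991541

exchange price = 39.667886
price(XYZ call K=136.57) = 34.991541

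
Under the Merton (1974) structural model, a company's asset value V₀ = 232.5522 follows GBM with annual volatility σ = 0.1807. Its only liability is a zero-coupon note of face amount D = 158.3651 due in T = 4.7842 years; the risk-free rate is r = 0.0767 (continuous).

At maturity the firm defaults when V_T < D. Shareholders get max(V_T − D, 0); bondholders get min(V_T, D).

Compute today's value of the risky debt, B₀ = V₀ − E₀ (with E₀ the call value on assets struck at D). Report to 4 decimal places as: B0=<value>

B0=109.0360

Work the structural quantities from V₀ = 232.5522 against face 158.3651:
d₁ = [ln(V₀/D) + (r + σ²/2)T] / (σ√T)
   = [ln(232.5522/158.3651) + (0.0767 + 0.5·0.1807²)·4.7842] / (0.1807·√4.7842)
   = [0.384212 + 0.445056] / 0.395242 = 2.098128
d₂ = d₁ − σ√T = 2.098128 − 0.395242 = 1.702886
N(d₁) = 0.982053,  N(d₂) = 0.955705,  e^(−rT) = 0.692846
E₀ = V₀·N(d₁) − D·e^(−rT)·N(d₂)
   = 232.5522·0.982053 − 158.3651·0.692846·0.955705 = 123.516171
B₀ = V₀ − E₀ = 232.5522 − 123.516171 = 109.036029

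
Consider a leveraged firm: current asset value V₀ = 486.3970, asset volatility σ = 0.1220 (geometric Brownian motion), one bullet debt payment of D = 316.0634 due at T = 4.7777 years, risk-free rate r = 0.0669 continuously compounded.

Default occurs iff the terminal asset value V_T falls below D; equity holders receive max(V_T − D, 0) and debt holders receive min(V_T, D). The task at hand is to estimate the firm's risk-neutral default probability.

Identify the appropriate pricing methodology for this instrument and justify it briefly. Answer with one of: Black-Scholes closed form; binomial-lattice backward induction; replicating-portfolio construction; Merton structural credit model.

Key observation: a levered firm with one bullet debt due at 4.7777 years is the canonical structural-credit setup: equity is a call on the firm's assets struck at the face value.

framework: Merton structural credit model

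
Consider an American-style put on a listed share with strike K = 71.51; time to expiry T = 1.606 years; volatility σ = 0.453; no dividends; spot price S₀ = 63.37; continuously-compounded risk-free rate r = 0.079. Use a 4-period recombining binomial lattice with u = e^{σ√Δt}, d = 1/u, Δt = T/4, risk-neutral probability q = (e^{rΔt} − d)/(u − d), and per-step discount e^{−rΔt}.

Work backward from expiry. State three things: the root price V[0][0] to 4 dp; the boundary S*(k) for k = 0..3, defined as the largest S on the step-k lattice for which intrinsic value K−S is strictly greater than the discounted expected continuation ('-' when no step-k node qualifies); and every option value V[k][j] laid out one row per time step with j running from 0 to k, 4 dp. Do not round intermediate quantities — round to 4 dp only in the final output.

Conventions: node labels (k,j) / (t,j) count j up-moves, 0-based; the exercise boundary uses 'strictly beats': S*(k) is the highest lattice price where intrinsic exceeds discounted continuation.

price = 15.9007
boundary = - - 35.6915 47.5581
tree:
15.9007
24.4108 7.8902
35.8185 13.8789 2.0333
44.7242 23.9519 4.0683 0.0000
51.4077 35.8185 8.1400 0.0000 0.0000

Δt=0.40150  u=1.33248  d=0.75048  q=0.48410  discount=0.96878
step 4 (expiry): payoffs max(K−S,0) = 51.4077 35.8185 8.1400 0.0000 0.0000
step 3: (k=3,j=0): S=26.7858, K−S=44.7242, hold=42.4916 ⇒ V=44.7242 exercise | (k=3,j=1): S=47.5581, K−S=23.9519, hold=21.7193 ⇒ V=23.9519 exercise | (k=3,j=2): S=84.4390, K−S=0.0000, hold=4.0683 ⇒ V=4.0683 continue | (k=3,j=3): S=149.9209, K−S=0.0000, hold=0.0000 ⇒ V=0.0000 continue  boundary S*=47.5581
step 2: (k=2,j=0): S=35.6915, K−S=35.8185, hold=33.5859 ⇒ V=35.8185 exercise | (k=2,j=1): S=63.3700, K−S=8.1400, hold=13.8789 ⇒ V=13.8789 continue | (k=2,j=2): S=112.5130, K−S=0.0000, hold=2.0333 ⇒ V=2.0333 continue  boundary S*=35.6915
step 1: (k=1,j=0): S=47.5581, K−S=23.9519, hold=24.4108 ⇒ V=24.4108 continue | (k=1,j=1): S=84.4390, K−S=0.0000, hold=7.8902 ⇒ V=7.8902 continue  boundary S*=-
step 0: (k=0,j=0): S=63.3700, K−S=8.1400, hold=15.9007 ⇒ V=15.9007 continue  boundary S*=-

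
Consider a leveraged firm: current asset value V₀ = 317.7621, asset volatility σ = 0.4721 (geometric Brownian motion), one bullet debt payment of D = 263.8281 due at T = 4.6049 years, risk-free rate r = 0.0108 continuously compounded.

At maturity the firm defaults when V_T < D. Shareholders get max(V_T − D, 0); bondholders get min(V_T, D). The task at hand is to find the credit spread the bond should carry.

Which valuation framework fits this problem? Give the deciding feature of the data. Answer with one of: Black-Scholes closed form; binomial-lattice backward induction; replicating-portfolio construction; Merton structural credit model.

framework: Merton structural credit model

Key observation: the data describe a firm's assets (V₀ = 317.7621, GBM) and a single zero-coupon debt of face 263.8281, so credit quantities follow from equity-as-call in the structural model.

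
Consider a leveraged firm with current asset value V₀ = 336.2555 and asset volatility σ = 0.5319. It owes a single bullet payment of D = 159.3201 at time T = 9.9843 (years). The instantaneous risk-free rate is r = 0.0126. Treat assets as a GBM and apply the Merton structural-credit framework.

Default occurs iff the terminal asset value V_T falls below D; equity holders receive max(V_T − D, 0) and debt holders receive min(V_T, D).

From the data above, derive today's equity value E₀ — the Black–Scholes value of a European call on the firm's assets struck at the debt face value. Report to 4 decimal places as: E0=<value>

Equity is a call on the firm's assets struck at D = 159.3201:
d₁ = [ln(V₀/D) + (r + σ²/2)T] / (σ√T)
   = [ln(336.2555/159.3201) + (0.0126 + 0.5·0.5319²)·9.9843] / (0.5319·√9.9843)
   = [0.746956 + 1.538169] / 1.680695 = 1.359631
d₂ = d₁ − σ√T = 1.359631 − 1.680695 = -0.321063
N(d₁) = 0.913027,  N(d₂) = 0.374081,  e^(−rT) = 0.881789
E₀ = V₀·N(d₁) − D·e^(−rT)·N(d₂)
   = 336.2555·0.913027 − 159.3201·0.881789·0.374081 = 254.456789

E0=254.4568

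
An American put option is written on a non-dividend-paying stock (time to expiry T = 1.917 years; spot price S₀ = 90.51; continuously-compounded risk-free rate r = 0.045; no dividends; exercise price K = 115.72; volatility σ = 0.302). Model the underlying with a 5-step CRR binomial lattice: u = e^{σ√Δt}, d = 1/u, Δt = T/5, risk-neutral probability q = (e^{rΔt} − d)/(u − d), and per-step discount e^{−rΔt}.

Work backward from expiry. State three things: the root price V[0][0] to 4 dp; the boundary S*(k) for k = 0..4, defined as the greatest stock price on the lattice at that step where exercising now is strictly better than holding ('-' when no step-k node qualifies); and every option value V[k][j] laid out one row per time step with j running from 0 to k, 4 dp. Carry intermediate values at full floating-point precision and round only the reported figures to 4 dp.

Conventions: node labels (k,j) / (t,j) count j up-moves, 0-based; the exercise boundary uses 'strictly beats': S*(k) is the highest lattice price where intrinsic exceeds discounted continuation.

Δt=0.38340  u=1.20562  d=0.82945  q=0.49965  discount=0.98289
step 5 (expiry): payoffs max(K−S,0) = 80.1864 64.0710 40.6468 6.5991 0.0000 0.0000
step 4: (k=4,j=0): S=42.8401, K−S=72.8799, hold=70.9005 ⇒ V=72.8799 exercise | (k=4,j=1): S=62.2693, K−S=53.4507, hold=51.4714 ⇒ V=53.4507 exercise | (k=4,j=2): S=90.5100, K−S=25.2100, hold=23.2306 ⇒ V=25.2100 exercise | (k=4,j=3): S=131.5587, K−S=0.0000, hold=3.2454 ⇒ V=3.2454 continue | (k=4,j=4): S=191.2240, K−S=0.0000, hold=0.0000 ⇒ V=0.0000 continue  boundary S*=90.5100
step 3: (k=3,j=0): S=51.6490, K−S=64.0710, hold=62.0916 ⇒ V=64.0710 exercise | (k=3,j=1): S=75.0732, K−S=40.6468, hold=38.6674 ⇒ V=40.6468 exercise | (k=3,j=2): S=109.1209, K−S=6.5991, hold=13.9919 ⇒ V=13.9919 continue | (k=3,j=3): S=158.6101, K−S=0.0000, hold=1.5961 ⇒ V=1.5961 continue  boundary S*=75.0732
step 2: (k=2,j=0): S=62.2693, K−S=53.4507, hold=51.4714 ⇒ V=53.4507 exercise | (k=2,j=1): S=90.5100, K−S=25.2100, hold=26.8612 ⇒ V=26.8612 continue | (k=2,j=2): S=131.5587, K−S=0.0000, hold=7.6649 ⇒ V=7.6649 continue  boundary S*=62.2693
step 1: (k=1,j=0): S=75.0732, K−S=40.6468, hold=39.4783 ⇒ V=40.6468 exercise | (k=1,j=1): S=109.1209, K−S=6.5991, hold=16.9744 ⇒ V=16.9744 continue  boundary S*=75.0732
step 0: (k=0,j=0): S=90.5100, K−S=25.2100, hold=28.3260 ⇒ V=28.3260 continue  boundary S*=-

price = 28.3260
boundary = - 75.0732 62.2693 75.0732 90.5100
tree:
28.3260
40.6468 16.9744
53.4507 26.8612 7.6649
64.0710 40.6468 13.9919 1.5961
72.8799 53.4507 25.2100 3.2454 0.0000
80.1864 64.0710 40.6468 6.5991 0.0000 0.0000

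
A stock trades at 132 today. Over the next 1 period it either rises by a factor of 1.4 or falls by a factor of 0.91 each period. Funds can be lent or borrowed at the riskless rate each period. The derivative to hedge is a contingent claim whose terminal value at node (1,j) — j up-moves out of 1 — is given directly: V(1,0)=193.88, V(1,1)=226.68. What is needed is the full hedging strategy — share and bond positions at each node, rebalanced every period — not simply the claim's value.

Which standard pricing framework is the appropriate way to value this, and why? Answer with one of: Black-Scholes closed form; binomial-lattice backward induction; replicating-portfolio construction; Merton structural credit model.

Key observation: the mandate to exhibit the hedge at every date and state singles out the replicating-portfolio construction on the 1-period tree with factors 1.4 and 0.91 from 132.

framework: replicating-portfolio construction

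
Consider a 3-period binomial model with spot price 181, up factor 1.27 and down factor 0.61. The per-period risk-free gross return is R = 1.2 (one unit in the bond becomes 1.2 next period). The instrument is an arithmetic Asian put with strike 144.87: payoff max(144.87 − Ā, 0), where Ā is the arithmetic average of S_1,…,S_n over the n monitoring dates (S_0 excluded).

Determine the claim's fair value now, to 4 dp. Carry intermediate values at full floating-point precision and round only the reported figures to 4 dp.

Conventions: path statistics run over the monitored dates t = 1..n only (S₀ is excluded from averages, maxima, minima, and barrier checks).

price = 0.6694

Set p* = 0.8939 (from d < R < u); the path-dependent value is the discounted p*-expectation over all price paths.
Enumerate all 2^3 = 8 price paths (U = up ×1.27, D = down ×0.61); each path with k up-moves has probability p*^k·(1−p*)^(3−k).
DDD: Ā=72.9479, payoff=71.9221, prob=0.001193
UDD: Ā=151.8751, payoff=0.0000, prob=0.010056
DUD: Ā=112.0551, payoff=32.8149, prob=0.010056
UUD: Ā=233.2951, payoff=0.0000, prob=0.084756
DDU: Ā=87.7649, payoff=57.1051, prob=0.010056
UDU: Ā=182.7237, payoff=0.0000, prob=0.084756
DUU: Ā=142.9037, payoff=1.9663, prob=0.084756
UUU: Ā=297.5207, payoff=0.0000, prob=0.714372
Price = Σ prob·payoff / R^3 = 1.156683 / 1.728000 = 0.6694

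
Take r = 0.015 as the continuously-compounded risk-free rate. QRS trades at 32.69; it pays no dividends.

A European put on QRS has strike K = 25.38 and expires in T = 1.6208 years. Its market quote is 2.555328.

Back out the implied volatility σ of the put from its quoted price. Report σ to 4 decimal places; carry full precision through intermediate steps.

At σ = 0.3941 the Black–Scholes value reproduces the quote:
σ√T = 0.3941·√1.6208 = 0.501731
d₁ = (ln(S/K) + (r+σ²/2)T) / (σ√T) = (ln(32.69/25.38) + (0.015+0.3941²/2)·1.6208) / 0.501731 = (0.253108 + 0.150179) / 0.501731 = 0.803791
d₂ = d₁ − σ√T = 0.803791 − 0.501731 = 0.302059
e^{−rT} = 0.975981
N(−d₁) = 0.210759,  N(−d₂) = 0.381303
V = K·e^{−rT}·N(−d₂) − S·N(−d₁) = 9.445038 − 6.889710 = 2.555328 (the quoted price), and the Black–Scholes price is strictly increasing in σ, so σ is unique

sigma = 0.3941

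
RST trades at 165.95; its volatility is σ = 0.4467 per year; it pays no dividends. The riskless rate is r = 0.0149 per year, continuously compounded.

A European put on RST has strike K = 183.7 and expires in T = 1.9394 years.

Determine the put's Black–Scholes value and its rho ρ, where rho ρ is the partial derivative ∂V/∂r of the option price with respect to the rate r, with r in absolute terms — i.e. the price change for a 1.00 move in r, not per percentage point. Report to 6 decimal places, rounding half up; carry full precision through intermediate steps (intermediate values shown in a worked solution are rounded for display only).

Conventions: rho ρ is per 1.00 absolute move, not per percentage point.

price = 48.595374
ρ = -230.395726

σ√T = 0.4467·√1.9394 = 0.622085
d₁ = (ln(S/K) + (r+σ²/2)T) / (σ√T) = (ln(165.95/183.7) + (0.0149+0.4467²/2)·1.9394) / 0.622085 = (-0.101617 + 0.222392) / 0.622085 = 0.194145
d₂ = d₁ − σ√T = 0.194145 − 0.622085 = -0.427940
e^{−rT} = 0.971516
N(−d₁) = 0.423031,  N(−d₂) = 0.665653
Put price V = K·e^{−rT}·N(−d₂) − S·N(−d₁) = 118.797425 − 70.202051 = 48.595374
ρ = −K·T·e^{−rT}·N(−d₂) = -230.395726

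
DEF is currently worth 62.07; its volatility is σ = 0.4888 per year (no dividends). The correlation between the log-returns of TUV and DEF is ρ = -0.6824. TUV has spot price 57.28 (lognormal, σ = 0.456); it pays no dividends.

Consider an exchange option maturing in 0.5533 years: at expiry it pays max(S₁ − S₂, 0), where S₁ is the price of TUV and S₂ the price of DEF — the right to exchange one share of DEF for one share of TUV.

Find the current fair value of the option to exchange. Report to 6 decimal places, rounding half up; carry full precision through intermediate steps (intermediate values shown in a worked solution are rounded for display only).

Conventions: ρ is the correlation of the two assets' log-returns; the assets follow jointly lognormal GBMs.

σ_eff = √(σ₁² + σ₂² − 2ρσ₁σ₂) = √(0.456² + 0.4888² − 2·-0.6824·0.456·0.4888) = 0.866640
d₁ = (ln(S₁/S₂) + (q₂ − q₁ + σ_eff²/2)T) / (σ_eff√T) = (ln(57.28/62.07) + (0.0 − 0.0 + 0.375533)·0.5533) / 0.644643 = 0.197739
d₂ = d₁ − σ_eff√T = 0.197739 − 0.644643 = -0.446904
N(d₁) = 0.578375,  N(d₂) = 0.327472
V = S₁·e^{−q₁T}·N(d₁) − S₂·e^{−q₂T}·N(d₂) = 33.129340 − 20.326198 = 12.803141
Key observation: the rate r is irrelevant here: denominating values in DEF turns the exchange into a ratio option on S₁/S₂, and discounting at r drops out.

exchange price = 12.803141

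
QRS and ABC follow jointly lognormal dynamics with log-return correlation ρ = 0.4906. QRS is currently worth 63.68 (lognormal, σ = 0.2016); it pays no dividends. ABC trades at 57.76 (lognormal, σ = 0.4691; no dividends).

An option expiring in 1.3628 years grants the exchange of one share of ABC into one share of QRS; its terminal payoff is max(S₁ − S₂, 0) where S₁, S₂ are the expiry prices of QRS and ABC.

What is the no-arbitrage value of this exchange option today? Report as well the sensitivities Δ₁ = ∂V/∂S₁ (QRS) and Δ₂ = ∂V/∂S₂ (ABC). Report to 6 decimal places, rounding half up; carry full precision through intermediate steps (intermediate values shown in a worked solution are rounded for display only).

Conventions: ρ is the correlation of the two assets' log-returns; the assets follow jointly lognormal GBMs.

exchange price = 14.671181
Δ1 = 0.671173
Δ2 = -0.485962

σ_eff = √(σ₁² + σ₂² − 2ρσ₁σ₂) = √(0.2016² + 0.4691² − 2·0.4906·0.2016·0.4691) = 0.409762
d₁ = (ln(S₁/S₂) + (q₂ − q₁ + σ_eff²/2)T) / (σ_eff√T) = (ln(63.68/57.76) + (0.0 − 0.0 + 0.083952)·1.3628) / 0.478352 = 0.443156
d₂ = d₁ − σ_eff√T = 0.443156 − 0.478352 = -0.035196
N(d₁) = 0.671173,  N(d₂) = 0.485962
V = S₁·e^{−q₁T}·N(d₁) − S₂·e^{−q₂T}·N(d₂) = 42.740322 − 28.069141 = 14.671181
Key observation: the rate r is irrelevant here: denominating values in ABC turns the exchange into a ratio option on S₁/S₂, and discounting at r drops out.
Δ₁ = e^{−q₁T}·N(d₁) = 0.671173;  Δ₂ = −e^{−q₂T}·N(d₂) = -0.485962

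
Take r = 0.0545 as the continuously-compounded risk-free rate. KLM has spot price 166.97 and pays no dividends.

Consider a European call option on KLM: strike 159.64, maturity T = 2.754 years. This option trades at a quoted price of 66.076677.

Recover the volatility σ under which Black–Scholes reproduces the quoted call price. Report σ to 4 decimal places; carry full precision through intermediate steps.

sigma = 0.5118

At σ = 0.5118 the Black–Scholes value reproduces the quote:
σ√T = 0.5118·√2.754 = 0.849341
d₁ = (ln(S/K) + (r+σ²/2)T) / (σ√T) = (ln(166.97/159.64) + (0.0545+0.5118²/2)·2.754) / 0.849341 = (0.044893 + 0.510783) / 0.849341 = 0.654244
d₂ = d₁ − σ√T = 0.654244 − 0.849341 = -0.195098
e^{−rT} = 0.860628
N(d₁) = 0.743523,  N(d₂) = 0.422658
V = S·N(d₁) − K·e^{−rT}·N(d₂) = 124.145968 − 58.069291 = 66.076677 (matching the quote); vega is positive throughout, so no other σ reproduces this price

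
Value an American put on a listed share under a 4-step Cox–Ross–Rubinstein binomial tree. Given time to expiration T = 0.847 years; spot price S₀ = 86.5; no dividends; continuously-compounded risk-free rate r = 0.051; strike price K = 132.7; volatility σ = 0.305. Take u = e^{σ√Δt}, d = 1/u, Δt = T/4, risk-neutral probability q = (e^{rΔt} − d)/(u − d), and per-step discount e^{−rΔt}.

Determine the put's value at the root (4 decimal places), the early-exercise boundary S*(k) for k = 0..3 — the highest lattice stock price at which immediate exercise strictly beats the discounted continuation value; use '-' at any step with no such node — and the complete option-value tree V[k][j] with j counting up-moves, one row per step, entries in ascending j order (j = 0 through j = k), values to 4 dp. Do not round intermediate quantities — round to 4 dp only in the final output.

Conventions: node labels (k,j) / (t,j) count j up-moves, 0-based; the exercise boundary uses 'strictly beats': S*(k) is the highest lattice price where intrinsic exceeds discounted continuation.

price = 46.2000
boundary = 86.5000 99.5335 86.5000 99.5335
tree:
46.2000
57.5268 33.1665
67.3704 46.2000 20.7345
75.9250 57.5268 33.1665 8.9237
83.3595 67.3704 46.2000 18.1692 0.0000

params: Δt=0.21175 u=1.15068 d=0.86905 q=0.50352 e^(-rΔt)=0.98926
t_4 payoffs: 83.3595 67.3704 46.2000 18.1692 0.0000
t_3: node(3,0) S=56.7750 payoff=75.9250 vs cont=74.4997 → 75.9250 [stop]  node(3,1) S=75.1732 payoff=57.5268 vs cont=56.1015 → 57.5268 [stop]  node(3,2) S=99.5335 payoff=33.1665 vs cont=31.7412 → 33.1665 [stop]  node(3,3) S=131.7879 payoff=0.9121 vs cont=8.9237 → 8.9237 [wait]  ⇒ S*(3)=99.5335
t_2: node(2,0) S=65.3296 payoff=67.3704 vs cont=65.9451 → 67.3704 [stop]  node(2,1) S=86.5000 payoff=46.2000 vs cont=44.7746 → 46.2000 [stop]  node(2,2) S=114.5308 payoff=18.1692 vs cont=20.7345 → 20.7345 [wait]  ⇒ S*(2)=86.5000
t_1: node(1,0) S=75.1732 payoff=57.5268 vs cont=56.1015 → 57.5268 [stop]  node(1,1) S=99.5335 payoff=33.1665 vs cont=33.0190 → 33.1665 [stop]  ⇒ S*(1)=99.5335
t_0: node(0,0) S=86.5000 payoff=46.2000 vs cont=44.7746 → 46.2000 [stop]  ⇒ S*(0)=86.5000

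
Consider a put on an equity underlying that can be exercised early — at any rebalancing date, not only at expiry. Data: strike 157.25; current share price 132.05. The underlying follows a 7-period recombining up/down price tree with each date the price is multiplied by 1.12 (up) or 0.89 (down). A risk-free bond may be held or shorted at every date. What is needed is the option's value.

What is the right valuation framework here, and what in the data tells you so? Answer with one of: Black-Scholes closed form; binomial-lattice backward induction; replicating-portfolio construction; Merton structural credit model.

framework: binomial-lattice backward induction

Key observation: the defining feature is the embedded early-exercise option across 7 discrete dates on the spot-132.05 tree; pricing the strike-157.25 put means working backward with an exercise test at every node.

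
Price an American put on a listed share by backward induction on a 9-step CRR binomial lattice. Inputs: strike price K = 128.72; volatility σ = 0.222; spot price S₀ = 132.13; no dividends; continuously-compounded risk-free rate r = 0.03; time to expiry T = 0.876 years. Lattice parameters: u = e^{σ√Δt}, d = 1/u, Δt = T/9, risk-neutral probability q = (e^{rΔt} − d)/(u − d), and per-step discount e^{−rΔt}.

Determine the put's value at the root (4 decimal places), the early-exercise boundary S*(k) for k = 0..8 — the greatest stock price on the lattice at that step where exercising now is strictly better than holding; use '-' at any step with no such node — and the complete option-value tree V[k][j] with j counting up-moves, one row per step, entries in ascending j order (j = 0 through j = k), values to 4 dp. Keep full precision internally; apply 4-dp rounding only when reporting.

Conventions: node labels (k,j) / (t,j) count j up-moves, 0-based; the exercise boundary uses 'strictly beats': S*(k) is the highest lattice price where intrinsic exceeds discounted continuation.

price = 8.1078
boundary = - - - - 100.1577 93.4555 100.1577 107.3405 115.0384
tree:
8.1078
11.6270 4.6885
16.2108 7.1796 2.2622
21.8971 10.7040 3.7498 0.8101
28.5623 15.4591 6.0825 1.4739 0.1610
35.2645 21.4938 9.6048 2.6484 0.3255 0.0000
41.5182 28.5623 14.6563 4.6850 0.6579 0.0000 0.0000
47.3534 35.2645 21.3795 8.1191 1.3296 0.0000 0.0000 0.0000
52.7981 41.5182 28.5623 13.6816 2.6874 0.0000 0.0000 0.0000 0.0000
57.8785 47.3534 35.2645 21.3795 5.4316 0.0000 0.0000 0.0000 0.0000 0.0000

params: Δt=0.09733 u=1.07172 d=0.93308 q=0.50379 e^(-rΔt)=0.99708
t_9 payoffs: 57.8785 47.3534 35.2645 21.3795 5.4316 0.0000 0.0000 0.0000 0.0000 0.0000
t_8: node(8,0) S=75.9219 payoff=52.7981 vs cont=52.4228 → 52.7981 [stop]  node(8,1) S=87.2018 payoff=41.5182 vs cont=41.1429 → 41.5182 [stop]  node(8,2) S=100.1577 payoff=28.5623 vs cont=28.1870 → 28.5623 [stop]  node(8,3) S=115.0384 payoff=13.6816 vs cont=13.3063 → 13.6816 [stop]  node(8,4) S=132.1300 payoff=0.0000 vs cont=2.6874 → 2.6874 [wait]  node(8,5) S=151.7610 payoff=0.0000 vs cont=0.0000 → 0.0000 [wait]  node(8,6) S=174.3086 payoff=0.0000 vs cont=0.0000 → 0.0000 [wait]  node(8,7) S=200.2061 payoff=0.0000 vs cont=0.0000 → 0.0000 [wait]  node(8,8) S=229.9514 payoff=0.0000 vs cont=0.0000 → 0.0000 [wait]  ⇒ S*(8)=115.0384
t_7: node(7,0) S=81.3666 payoff=47.3534 vs cont=46.9781 → 47.3534 [stop]  node(7,1) S=93.4555 payoff=35.2645 vs cont=34.8892 → 35.2645 [stop]  node(7,2) S=107.3405 payoff=21.3795 vs cont=21.0042 → 21.3795 [stop]  node(7,3) S=123.2884 payoff=5.4316 vs cont=8.1191 → 8.1191 [wait]  node(7,4) S=141.6057 payoff=0.0000 vs cont=1.3296 → 1.3296 [wait]  node(7,5) S=162.6445 payoff=0.0000 vs cont=0.0000 → 0.0000 [wait]  node(7,6) S=186.8091 payoff=0.0000 vs cont=0.0000 → 0.0000 [wait]  node(7,7) S=214.5639 payoff=0.0000 vs cont=0.0000 → 0.0000 [wait]  ⇒ S*(7)=107.3405
t_6: node(6,0) S=87.2018 payoff=41.5182 vs cont=41.1429 → 41.5182 [stop]  node(6,1) S=100.1577 payoff=28.5623 vs cont=28.1870 → 28.5623 [stop]  node(6,2) S=115.0384 payoff=13.6816 vs cont=14.6563 → 14.6563 [wait]  node(6,3) S=132.1300 payoff=0.0000 vs cont=4.6850 → 4.6850 [wait]  node(6,4) S=151.7610 payoff=0.0000 vs cont=0.6579 → 0.6579 [wait]  node(6,5) S=174.3086 payoff=0.0000 vs cont=0.0000 → 0.0000 [wait]  node(6,6) S=200.2061 payoff=0.0000 vs cont=0.0000 → 0.0000 [wait]  ⇒ S*(6)=100.1577
t_5: node(5,0) S=93.4555 payoff=35.2645 vs cont=34.8892 → 35.2645 [stop]  node(5,1) S=107.3405 payoff=21.3795 vs cont=21.4938 → 21.4938 [wait]  node(5,2) S=123.2884 payoff=5.4316 vs cont=9.6048 → 9.6048 [wait]  node(5,3) S=141.6057 payoff=0.0000 vs cont=2.6484 → 2.6484 [wait]  node(5,4) S=162.6445 payoff=0.0000 vs cont=0.3255 → 0.3255 [wait]  node(5,5) S=186.8091 payoff=0.0000 vs cont=0.0000 → 0.0000 [wait]  ⇒ S*(5)=93.4555
t_4: node(4,0) S=100.1577 payoff=28.5623 vs cont=28.2444 → 28.5623 [stop]  node(4,1) S=115.0384 payoff=13.6816 vs cont=15.4591 → 15.4591 [wait]  node(4,2) S=132.1300 payoff=0.0000 vs cont=6.0825 → 6.0825 [wait]  node(4,3) S=151.7610 payoff=0.0000 vs cont=1.4739 → 1.4739 [wait]  node(4,4) S=174.3086 payoff=0.0000 vs cont=0.1610 → 0.1610 [wait]  ⇒ S*(4)=100.1577
t_3: node(3,0) S=107.3405 payoff=21.3795 vs cont=21.8971 → 21.8971 [wait]  node(3,1) S=123.2884 payoff=5.4316 vs cont=10.7040 → 10.7040 [wait]  node(3,2) S=141.6057 payoff=0.0000 vs cont=3.7498 → 3.7498 [wait]  node(3,3) S=162.6445 payoff=0.0000 vs cont=0.8101 → 0.8101 [wait]  ⇒ S*(3)=-
t_2: node(2,0) S=115.0384 payoff=13.6816 vs cont=16.2108 → 16.2108 [wait]  node(2,1) S=132.1300 payoff=0.0000 vs cont=7.1796 → 7.1796 [wait]  node(2,2) S=151.7610 payoff=0.0000 vs cont=2.2622 → 2.2622 [wait]  ⇒ S*(2)=-
t_1: node(1,0) S=123.2884 payoff=5.4316 vs cont=11.6270 → 11.6270 [wait]  node(1,1) S=141.6057 payoff=0.0000 vs cont=4.6885 → 4.6885 [wait]  ⇒ S*(1)=-
t_0: node(0,0) S=132.1300 payoff=0.0000 vs cont=8.1078 → 8.1078 [wait]  ⇒ S*(0)=-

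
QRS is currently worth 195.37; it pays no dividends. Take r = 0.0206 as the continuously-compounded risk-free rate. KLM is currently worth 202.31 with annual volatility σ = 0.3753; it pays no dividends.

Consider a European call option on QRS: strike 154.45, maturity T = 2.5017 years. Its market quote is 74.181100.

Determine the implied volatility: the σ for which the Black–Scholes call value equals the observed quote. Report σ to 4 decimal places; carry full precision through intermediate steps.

At σ = 0.4356 the Black–Scholes value reproduces the quote:
σ√T = 0.4356·√2.5017 = 0.688978
d₁ = (ln(S/K) + (r+σ²/2)T) / (σ√T) = (ln(195.37/154.45) + (0.0206+0.4356²/2)·2.5017) / 0.688978 = (0.235025 + 0.288881) / 0.688978 = 0.760409
d₂ = d₁ − σ√T = 0.760409 − 0.688978 = 0.071431
e^{−rT} = 0.949770
N(d₁) = 0.776495,  N(d₂) = 0.528473
V = S·N(d₁) − K·e^{−rT}·N(d₂) = 151.703818 − 77.522719 = 74.181100 (matching the quote); vega is positive throughout, so no other σ reproduces this price

sigma = 0.4356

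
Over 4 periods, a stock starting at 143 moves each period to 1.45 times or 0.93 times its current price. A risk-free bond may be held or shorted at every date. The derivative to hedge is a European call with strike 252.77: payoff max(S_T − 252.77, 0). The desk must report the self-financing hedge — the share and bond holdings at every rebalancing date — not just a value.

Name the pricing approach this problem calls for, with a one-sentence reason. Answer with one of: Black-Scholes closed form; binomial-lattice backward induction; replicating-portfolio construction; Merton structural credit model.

framework: replicating-portfolio construction

Key observation: the mandate to exhibit the hedge at every date and state singles out the replicating-portfolio construction on the 4-period tree with factors 1.45 and 0.93 from 143.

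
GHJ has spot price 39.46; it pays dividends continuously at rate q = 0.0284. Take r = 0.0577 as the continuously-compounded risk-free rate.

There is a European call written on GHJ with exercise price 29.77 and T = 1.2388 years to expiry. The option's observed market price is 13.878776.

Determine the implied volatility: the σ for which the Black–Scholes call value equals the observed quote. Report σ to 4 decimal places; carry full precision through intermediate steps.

sigma = 0.5312

At σ = 0.5312 the Black–Scholes value reproduces the quote:
σ√T = 0.5312·√1.2388 = 0.591233
d₁ = (ln(S/K) + (r−q+σ²/2)T) / (σ√T) = (ln(39.46/29.77) + (0.0577−0.0284+0.5312²/2)·1.2388) / 0.591233 = (0.281786 + 0.211075) / 0.591233 = 0.833616
d₂ = d₁ − σ√T = 0.833616 − 0.591233 = 0.242383
e^{−rT} = 0.931016
e^{−qT} = 0.965430
N(d₁) = 0.797751,  N(d₂) = 0.595758
V = S·e^{−qT}·N(d₁) − K·e^{−rT}·N(d₂) = 30.391023 − 16.512246 = 13.878776 (the observed quote) — the price is monotone increasing in volatility, hence this σ is the only solution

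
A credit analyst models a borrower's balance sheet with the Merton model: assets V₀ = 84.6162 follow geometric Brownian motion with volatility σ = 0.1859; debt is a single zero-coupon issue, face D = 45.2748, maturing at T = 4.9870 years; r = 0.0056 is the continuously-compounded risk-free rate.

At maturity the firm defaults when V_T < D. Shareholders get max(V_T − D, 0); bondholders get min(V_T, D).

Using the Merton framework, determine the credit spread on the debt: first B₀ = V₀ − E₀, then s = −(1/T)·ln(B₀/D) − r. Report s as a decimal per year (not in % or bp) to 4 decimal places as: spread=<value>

Apply the equity-as-call identities (strike 45.2748, horizon 4.9870 years):
d₁ = [ln(V₀/D) + (r + σ²/2)T] / (σ√T)
   = [ln(84.6162/45.2748) + (0.0056 + 0.5·0.1859²)·4.9870] / (0.1859·√4.9870)
   = [0.625375 + 0.114100] / 0.415144 = 1.781248
d₂ = d₁ − σ√T = 1.781248 − 0.415144 = 1.366103
N(d₁) = 0.962564,  N(d₂) = 0.914047,  e^(−rT) = 0.972459
E₀ = V₀·N(d₁) − D·e^(−rT)·N(d₂)
   = 84.6162·0.962564 − 45.2748·0.972459·0.914047 = 41.204955
B₀ = V₀ − E₀ = 84.6162 − 41.204955 = 43.411245
spread = −(1/T)·ln(B₀/D) − r = −(1/4.9870)·ln(43.411245/45.2748) − 0.0056 = 0.00282833

spread=0.0028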